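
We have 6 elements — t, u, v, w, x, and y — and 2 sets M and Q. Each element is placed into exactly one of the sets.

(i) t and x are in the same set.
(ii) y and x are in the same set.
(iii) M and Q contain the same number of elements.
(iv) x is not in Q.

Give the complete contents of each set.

M = {t, x, y}; Q = {u, v, w}

From (iv): x ∉ Q.
(i): t matches x: t ∉ Q.
(ii): y matches x: y ∉ Q.
Only one set left: t ∈ M.
Only one set left: x ∈ M.
Only one set left: y ∈ M.
Suppose u ∈ M: no assignment then satisfies all the clues, so u ∉ M.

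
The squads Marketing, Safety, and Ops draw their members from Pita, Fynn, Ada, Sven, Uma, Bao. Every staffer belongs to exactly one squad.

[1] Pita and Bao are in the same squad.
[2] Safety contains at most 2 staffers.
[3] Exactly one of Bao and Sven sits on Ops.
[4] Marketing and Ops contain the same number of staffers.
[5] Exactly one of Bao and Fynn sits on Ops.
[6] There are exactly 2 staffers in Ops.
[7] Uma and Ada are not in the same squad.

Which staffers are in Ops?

Ops = {Bao, Pita}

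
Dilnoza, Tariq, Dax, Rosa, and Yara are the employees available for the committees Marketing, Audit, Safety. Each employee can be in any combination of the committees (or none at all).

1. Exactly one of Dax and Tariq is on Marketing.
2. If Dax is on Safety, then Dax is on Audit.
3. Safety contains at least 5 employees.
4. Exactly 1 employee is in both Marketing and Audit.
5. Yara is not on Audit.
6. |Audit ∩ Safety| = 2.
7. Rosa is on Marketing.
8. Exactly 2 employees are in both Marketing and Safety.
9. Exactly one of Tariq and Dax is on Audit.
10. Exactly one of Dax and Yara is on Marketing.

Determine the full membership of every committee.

Marketing = {Dax, Rosa}; Audit = {Dax, Dilnoza}; Safety = {Dax, Dilnoza, Rosa, Tariq, Yara}

From (5): Yara ∉ Audit.
From (7): Rosa ∈ Marketing.
(3): only 5 candidates remain for Safety, so all are in.
(2): Dax ∈ Audit.
(9) (exactly one): Tariq ∉ Audit.
Suppose Dilnoza ∈ Marketing: no assignment then satisfies all the clues, so Dilnoza ∉ Marketing.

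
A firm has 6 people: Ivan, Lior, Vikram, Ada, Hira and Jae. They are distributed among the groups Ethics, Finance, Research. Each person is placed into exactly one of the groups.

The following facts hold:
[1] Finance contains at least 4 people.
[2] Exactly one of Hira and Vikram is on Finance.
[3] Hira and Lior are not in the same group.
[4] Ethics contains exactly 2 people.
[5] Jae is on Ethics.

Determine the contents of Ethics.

Ethics = {Hira, Jae}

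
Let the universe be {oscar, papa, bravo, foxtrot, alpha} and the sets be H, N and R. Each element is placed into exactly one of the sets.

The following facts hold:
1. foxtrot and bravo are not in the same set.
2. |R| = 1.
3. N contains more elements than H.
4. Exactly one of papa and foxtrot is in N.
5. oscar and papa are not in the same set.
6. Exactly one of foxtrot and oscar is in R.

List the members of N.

N = {alpha, bravo, papa}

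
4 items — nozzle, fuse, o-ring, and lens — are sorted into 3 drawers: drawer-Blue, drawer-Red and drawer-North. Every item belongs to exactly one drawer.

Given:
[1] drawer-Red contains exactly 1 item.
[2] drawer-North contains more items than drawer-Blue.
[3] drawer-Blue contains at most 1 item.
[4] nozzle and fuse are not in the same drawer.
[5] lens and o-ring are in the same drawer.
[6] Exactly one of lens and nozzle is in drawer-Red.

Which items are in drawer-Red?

drawer-Red = {nozzle}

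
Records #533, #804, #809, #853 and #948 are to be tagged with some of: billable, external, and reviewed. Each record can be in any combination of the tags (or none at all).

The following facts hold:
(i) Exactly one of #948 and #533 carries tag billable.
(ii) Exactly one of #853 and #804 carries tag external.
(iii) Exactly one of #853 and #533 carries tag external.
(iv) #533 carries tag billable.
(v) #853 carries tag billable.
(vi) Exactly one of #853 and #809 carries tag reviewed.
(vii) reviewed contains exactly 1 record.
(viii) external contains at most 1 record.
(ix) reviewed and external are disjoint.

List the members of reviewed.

reviewed = {#809}

From (iv): #533 ∈ billable.
From (v): #853 ∈ billable.
(i) (exactly one): #948 ∉ billable.
Suppose #533 ∈ reviewed: no assignment then satisfies all the clues, so #533 ∉ reviewed.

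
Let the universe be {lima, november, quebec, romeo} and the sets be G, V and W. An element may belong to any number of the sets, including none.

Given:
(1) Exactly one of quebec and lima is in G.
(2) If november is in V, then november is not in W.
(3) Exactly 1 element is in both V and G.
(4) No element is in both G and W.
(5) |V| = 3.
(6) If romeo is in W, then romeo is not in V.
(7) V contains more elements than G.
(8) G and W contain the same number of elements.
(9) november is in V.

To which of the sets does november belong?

From (9): november ∈ V.
(2): november ∉ W.
Suppose november ∈ G: no assignment then satisfies all the clues, so november ∉ G.

november: V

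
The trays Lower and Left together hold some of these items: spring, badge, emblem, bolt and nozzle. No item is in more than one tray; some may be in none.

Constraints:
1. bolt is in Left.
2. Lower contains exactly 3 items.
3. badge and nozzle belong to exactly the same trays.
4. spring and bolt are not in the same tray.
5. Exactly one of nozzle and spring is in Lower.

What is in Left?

Left = {bolt}

From (1): bolt ∈ Left.
(4): spring ∉ Left.
Suppose badge ∈ Left: no assignment then satisfies all the clues, so badge ∉ Left.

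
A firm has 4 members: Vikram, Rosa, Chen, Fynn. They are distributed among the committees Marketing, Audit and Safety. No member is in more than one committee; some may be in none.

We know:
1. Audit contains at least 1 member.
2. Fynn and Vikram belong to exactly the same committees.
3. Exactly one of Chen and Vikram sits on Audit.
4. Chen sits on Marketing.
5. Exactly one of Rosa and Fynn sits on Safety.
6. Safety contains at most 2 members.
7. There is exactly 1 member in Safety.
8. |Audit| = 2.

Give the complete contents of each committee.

Marketing = {Chen}; Audit = {Fynn, Vikram}; Safety = {Rosa}

From (4): Chen ∈ Marketing.
(3) (exactly one): Vikram ∈ Audit.
(2): Fynn matches Vikram: Fynn ∉ Marketing.
(2): Fynn matches Vikram: Fynn ∈ Audit.
(5) (exactly one): Rosa ∈ Safety.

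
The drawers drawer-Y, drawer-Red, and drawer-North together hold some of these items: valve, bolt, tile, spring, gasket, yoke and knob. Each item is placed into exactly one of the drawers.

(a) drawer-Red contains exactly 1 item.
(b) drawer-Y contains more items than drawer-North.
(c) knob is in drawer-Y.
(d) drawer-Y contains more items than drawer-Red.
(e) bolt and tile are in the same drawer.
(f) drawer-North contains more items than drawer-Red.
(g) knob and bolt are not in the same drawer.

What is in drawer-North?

drawer-North = {bolt, tile}

From (c): knob ∈ drawer-Y.
(g): bolt ∉ drawer-Y.
(e): tile matches bolt: tile ∉ drawer-Y.
Suppose valve ∈ drawer-North: no assignment then satisfies all the clues, so valve ∉ drawer-North.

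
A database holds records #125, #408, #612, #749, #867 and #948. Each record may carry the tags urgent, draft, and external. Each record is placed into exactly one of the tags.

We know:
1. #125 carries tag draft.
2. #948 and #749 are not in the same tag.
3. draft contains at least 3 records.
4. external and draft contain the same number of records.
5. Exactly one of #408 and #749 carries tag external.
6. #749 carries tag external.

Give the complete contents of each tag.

urgent = {}; draft = {#125, #408, #948}; external = {#612, #749, #867}

From (1): #125 ∈ draft.
From (6): #749 ∈ external.
(2): #948 ∉ external.
(5) (exactly one): #408 ∉ external.
Suppose #408 ∈ urgent: no assignment then satisfies all the clues, so #408 ∉ urgent.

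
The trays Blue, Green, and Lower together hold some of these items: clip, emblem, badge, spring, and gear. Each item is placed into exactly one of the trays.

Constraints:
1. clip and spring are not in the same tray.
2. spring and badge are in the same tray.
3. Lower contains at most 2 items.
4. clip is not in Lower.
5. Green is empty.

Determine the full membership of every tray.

Blue = {clip, emblem, gear}; Green = {}; Lower = {badge, spring}

From (4): clip ∉ Lower.
(5): Green already has 0, so the rest are out.
Only one tray left: clip ∈ Blue.
(1): spring ∉ Blue.
(2): badge matches spring: badge ∉ Blue.
Only one tray left: badge ∈ Lower.
Only one tray left: spring ∈ Lower.
(3): Lower already has 2, so the rest are out.
Only one tray left: emblem ∈ Blue.
Only one tray left: gear ∈ Blue.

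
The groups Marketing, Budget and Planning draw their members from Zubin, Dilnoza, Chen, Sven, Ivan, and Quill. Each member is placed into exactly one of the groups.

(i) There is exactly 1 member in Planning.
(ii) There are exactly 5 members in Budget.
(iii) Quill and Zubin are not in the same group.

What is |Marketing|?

0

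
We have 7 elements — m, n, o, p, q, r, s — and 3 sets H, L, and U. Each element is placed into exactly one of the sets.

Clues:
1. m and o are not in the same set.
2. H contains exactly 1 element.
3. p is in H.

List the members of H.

From (3): p ∈ H.
(2): H already has 1, so the rest are out.

H = {p}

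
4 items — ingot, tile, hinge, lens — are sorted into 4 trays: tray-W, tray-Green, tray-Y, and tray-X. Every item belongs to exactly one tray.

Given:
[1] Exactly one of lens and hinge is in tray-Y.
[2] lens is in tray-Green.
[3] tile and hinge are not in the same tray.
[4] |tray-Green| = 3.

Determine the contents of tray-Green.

From (2): lens ∈ tray-Green.
(1) (exactly one): hinge ∈ tray-Y.
(3): tile ∉ tray-Y.
(4): only 3 candidates remain for tray-Green, so all are in.

tray-Green = {ingot, lens, tile}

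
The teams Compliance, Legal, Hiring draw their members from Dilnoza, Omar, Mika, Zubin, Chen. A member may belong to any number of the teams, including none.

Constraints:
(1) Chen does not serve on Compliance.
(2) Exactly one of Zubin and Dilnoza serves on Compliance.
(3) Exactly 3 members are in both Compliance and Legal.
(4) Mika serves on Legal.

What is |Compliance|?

3

From (1): Chen ∉ Compliance.
From (4): Mika ∈ Legal.
Suppose Omar ∉ Compliance: no assignment then satisfies all the clues, so Omar ∈ Compliance.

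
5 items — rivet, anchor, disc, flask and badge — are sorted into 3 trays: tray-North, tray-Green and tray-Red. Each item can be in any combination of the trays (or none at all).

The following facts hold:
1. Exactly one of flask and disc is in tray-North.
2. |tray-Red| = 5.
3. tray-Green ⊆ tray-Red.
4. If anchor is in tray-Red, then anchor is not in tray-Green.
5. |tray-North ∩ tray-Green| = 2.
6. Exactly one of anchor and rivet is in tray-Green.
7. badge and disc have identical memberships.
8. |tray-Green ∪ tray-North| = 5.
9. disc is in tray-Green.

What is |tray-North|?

From (9): disc ∈ tray-Green.
(2): only 5 candidates remain for tray-Red, so all are in.
(4): anchor ∉ tray-Green.
(6) (exactly one): rivet ∈ tray-Green.
(7): badge matches disc: badge ∈ tray-Green.
Suppose anchor ∉ tray-North: no assignment then satisfies all the clues, so anchor ∈ tray-North.

3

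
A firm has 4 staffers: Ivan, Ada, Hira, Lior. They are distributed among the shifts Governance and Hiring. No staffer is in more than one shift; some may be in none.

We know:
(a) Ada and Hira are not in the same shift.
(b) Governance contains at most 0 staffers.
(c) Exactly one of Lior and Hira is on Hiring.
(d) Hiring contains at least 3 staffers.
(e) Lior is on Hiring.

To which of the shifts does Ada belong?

From (e): Lior ∈ Hiring.
(b): Governance already has 0, so the rest are out.
(c) (exactly one): Hira ∉ Hiring.
(d): only 3 candidates remain for Hiring, so all are in.

Ada: Hiring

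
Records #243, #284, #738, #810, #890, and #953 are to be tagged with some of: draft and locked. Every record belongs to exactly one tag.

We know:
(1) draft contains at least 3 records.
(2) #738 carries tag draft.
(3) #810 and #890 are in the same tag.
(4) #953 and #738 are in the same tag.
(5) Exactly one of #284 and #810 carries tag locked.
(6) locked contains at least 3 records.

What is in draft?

draft = {#284, #738, #953}

From (2): #738 ∈ draft.
(4): #953 matches #738: #953 ∈ draft.
Suppose #243 ∈ draft: no assignment then satisfies all the clues, so #243 ∉ draft.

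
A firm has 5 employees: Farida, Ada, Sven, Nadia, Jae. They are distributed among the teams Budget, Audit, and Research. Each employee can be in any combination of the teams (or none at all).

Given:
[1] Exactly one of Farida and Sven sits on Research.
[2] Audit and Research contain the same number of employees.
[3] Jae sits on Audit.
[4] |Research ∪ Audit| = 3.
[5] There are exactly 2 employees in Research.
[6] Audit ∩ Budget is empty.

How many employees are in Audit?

2

From (3): Jae ∈ Audit.
(6) (disjoint): Jae ∉ Budget.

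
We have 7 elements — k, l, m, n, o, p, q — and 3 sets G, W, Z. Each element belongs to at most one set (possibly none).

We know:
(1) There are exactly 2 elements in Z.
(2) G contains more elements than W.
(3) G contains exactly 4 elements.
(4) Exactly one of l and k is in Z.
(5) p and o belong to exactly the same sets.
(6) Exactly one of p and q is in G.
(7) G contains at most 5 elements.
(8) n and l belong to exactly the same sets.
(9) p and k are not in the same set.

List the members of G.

G = {l, n, o, p}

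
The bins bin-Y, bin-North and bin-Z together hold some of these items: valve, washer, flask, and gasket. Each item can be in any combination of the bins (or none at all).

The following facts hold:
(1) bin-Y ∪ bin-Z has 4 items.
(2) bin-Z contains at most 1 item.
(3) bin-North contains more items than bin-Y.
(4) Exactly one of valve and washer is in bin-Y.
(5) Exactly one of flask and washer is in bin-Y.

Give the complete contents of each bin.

bin-Y = {flask, gasket, valve}; bin-North = {flask, gasket, valve, washer}; bin-Z = {washer}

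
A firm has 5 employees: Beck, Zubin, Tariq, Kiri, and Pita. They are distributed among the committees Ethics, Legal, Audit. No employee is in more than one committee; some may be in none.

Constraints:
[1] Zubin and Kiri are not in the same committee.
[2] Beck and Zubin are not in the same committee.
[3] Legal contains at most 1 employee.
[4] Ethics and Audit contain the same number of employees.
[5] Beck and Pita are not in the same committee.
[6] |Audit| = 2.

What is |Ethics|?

2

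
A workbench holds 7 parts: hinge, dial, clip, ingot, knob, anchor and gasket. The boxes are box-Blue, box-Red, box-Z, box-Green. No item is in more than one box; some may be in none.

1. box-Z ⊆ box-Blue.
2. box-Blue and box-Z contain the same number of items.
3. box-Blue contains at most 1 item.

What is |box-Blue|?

0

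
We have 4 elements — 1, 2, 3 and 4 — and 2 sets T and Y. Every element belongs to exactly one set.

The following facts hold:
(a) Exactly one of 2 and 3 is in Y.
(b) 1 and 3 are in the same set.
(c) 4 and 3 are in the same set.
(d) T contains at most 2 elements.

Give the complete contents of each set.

T = {2}; Y = {1, 3, 4}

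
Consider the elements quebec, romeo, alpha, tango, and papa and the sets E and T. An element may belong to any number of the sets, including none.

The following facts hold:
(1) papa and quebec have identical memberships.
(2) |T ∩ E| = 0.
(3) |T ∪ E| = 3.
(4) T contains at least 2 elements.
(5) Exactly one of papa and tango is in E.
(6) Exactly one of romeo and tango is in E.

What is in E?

E = {tango}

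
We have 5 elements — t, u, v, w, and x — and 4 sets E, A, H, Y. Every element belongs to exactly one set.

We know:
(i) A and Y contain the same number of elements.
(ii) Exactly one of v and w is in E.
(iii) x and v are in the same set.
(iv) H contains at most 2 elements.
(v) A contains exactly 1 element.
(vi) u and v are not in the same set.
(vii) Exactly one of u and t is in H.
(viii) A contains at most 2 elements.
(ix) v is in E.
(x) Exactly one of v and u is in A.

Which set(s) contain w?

From (ix): v ∈ E.
(ii) (exactly one): w ∉ E.
(iii): x matches v: x ∈ E.
(vi): u ∉ E.
(x) (exactly one): u ∈ A.
(v): A already has 1, so the rest are out.
(vii) (exactly one): t ∈ H.
Suppose w ∈ H: no assignment then satisfies all the clues, so w ∉ H.

w: Y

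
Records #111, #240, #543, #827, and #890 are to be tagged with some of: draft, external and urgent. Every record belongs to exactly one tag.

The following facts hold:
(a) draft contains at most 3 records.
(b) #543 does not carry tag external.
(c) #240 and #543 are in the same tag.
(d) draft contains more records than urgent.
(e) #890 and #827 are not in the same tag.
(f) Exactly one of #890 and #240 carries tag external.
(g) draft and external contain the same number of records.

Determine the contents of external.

external = {#111, #890}

From (b): #543 ∉ external.
(c): #240 matches #543: #240 ∉ external.
(f) (exactly one): #890 ∈ external.
(e): #827 ∉ external.
Suppose #111 ∉ external: no assignment then satisfies all the clues, so #111 ∈ external.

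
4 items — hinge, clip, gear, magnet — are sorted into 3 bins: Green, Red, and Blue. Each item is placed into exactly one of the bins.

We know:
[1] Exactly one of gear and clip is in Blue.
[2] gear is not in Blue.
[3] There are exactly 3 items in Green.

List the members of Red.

Red = {}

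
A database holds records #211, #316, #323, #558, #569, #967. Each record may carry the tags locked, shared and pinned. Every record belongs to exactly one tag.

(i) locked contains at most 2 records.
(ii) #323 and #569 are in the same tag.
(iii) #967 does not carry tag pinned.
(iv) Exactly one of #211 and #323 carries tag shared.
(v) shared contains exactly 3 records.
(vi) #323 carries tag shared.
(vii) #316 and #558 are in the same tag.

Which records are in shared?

shared = {#323, #569, #967}

From (iii): #967 ∉ pinned.
From (vi): #323 ∈ shared.
(ii): #569 matches #323: #569 ∉ locked.
(ii): #569 matches #323: #569 ∈ shared.
(iv) (exactly one): #211 ∉ shared.
Suppose #316 ∈ shared: no assignment then satisfies all the clues, so #316 ∉ shared.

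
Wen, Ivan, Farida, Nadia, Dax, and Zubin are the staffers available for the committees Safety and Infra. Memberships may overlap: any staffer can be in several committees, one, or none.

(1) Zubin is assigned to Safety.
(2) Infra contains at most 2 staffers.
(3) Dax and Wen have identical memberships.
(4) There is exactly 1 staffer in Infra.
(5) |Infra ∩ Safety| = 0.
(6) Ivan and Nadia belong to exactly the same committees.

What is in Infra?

Infra = {Farida}

From (1): Zubin ∈ Safety.
Suppose Wen ∈ Infra: no assignment then satisfies all the clues, so Wen ∉ Infra.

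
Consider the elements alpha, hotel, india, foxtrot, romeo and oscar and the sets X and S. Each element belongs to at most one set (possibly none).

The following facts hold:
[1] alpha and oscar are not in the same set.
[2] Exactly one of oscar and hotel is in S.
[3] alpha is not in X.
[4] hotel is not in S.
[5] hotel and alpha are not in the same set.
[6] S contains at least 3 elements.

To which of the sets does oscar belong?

From (3): alpha ∉ X.
From (4): hotel ∉ S.
(2) (exactly one): oscar ∈ S.
(1): alpha ∉ S.

oscar: S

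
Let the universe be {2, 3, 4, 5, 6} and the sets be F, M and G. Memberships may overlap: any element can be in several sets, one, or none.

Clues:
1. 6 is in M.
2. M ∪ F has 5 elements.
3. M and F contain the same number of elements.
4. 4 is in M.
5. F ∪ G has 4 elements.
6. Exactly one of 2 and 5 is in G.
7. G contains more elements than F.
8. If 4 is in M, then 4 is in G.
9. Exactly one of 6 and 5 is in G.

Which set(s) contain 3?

3: F, G

From (1): 6 ∈ M.
From (4): 4 ∈ M.
(8): 4 ∈ G.
Suppose 3 ∉ F: no assignment then satisfies all the clues, so 3 ∈ F.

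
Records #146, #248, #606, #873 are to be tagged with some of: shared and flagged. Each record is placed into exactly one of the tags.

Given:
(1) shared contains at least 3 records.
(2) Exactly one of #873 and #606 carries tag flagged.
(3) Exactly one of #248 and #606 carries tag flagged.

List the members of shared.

shared = {#146, #248, #873}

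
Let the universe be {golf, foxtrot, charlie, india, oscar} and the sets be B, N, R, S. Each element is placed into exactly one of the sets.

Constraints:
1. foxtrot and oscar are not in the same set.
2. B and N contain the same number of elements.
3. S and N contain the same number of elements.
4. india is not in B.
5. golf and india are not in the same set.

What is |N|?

1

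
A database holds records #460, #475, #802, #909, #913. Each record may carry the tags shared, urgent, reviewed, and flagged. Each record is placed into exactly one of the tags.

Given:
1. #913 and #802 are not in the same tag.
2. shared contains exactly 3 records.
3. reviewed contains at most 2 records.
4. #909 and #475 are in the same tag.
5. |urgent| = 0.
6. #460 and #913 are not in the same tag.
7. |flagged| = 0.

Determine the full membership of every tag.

shared = {#475, #909, #913}; urgent = {}; reviewed = {#460, #802}; flagged = {}

(5): urgent already has 0, so the rest are out.
(7): flagged already has 0, so the rest are out.
Suppose #460 ∈ shared: no assignment then satisfies all the clues, so #460 ∉ shared.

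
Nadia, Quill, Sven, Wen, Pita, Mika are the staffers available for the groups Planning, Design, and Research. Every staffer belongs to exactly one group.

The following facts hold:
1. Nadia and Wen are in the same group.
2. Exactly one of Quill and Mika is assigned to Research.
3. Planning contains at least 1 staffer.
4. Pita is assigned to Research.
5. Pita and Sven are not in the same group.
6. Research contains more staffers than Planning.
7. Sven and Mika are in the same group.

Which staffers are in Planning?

Planning = {Mika, Sven}

From (4): Pita ∈ Research.
(5): Sven ∉ Research.
(7): Mika matches Sven: Mika ∉ Research.
(2) (exactly one): Quill ∈ Research.
Suppose Nadia ∈ Planning: no assignment then satisfies all the clues, so Nadia ∉ Planning.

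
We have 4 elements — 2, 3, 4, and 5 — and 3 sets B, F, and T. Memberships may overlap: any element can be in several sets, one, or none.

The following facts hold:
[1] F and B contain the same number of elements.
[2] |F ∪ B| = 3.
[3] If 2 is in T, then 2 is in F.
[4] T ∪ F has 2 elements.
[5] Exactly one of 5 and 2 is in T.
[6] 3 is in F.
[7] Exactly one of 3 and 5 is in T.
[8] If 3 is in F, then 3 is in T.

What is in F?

From (6): 3 ∈ F.
(8): 3 ∈ T.
(7) (exactly one): 5 ∉ T.
(5) (exactly one): 2 ∈ T.
(3): 2 ∈ F.
Suppose 4 ∈ F: no assignment then satisfies all the clues, so 4 ∉ F.

F = {2, 3}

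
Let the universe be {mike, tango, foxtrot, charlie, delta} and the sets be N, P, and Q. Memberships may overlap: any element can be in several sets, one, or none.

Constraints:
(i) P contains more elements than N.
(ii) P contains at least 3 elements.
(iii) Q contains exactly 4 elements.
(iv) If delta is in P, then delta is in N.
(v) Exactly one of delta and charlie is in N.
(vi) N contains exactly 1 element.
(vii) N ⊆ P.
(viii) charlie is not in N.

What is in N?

N = {delta}

From (viii): charlie ∉ N.
(v) (exactly one): delta ∈ N.
(vi): N already has 1, so the rest are out.
(vii) with delta ∈ N: delta ∈ P.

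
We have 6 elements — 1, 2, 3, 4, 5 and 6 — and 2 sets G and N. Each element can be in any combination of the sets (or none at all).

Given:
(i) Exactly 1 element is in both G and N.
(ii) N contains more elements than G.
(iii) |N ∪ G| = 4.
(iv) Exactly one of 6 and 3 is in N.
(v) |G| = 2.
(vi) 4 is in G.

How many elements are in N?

3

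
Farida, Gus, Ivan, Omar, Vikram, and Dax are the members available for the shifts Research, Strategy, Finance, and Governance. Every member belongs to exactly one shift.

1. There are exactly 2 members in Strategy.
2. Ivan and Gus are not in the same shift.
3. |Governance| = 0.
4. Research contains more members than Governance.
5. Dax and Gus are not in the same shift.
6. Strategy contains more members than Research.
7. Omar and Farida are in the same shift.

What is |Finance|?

3

(3): Governance already has 0, so the rest are out.
Suppose Farida ∈ Research: no assignment then satisfies all the clues, so Farida ∉ Research.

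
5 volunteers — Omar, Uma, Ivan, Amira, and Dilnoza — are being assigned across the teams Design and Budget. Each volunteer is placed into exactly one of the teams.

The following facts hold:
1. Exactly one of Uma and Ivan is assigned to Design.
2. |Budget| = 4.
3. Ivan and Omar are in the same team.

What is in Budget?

Budget = {Amira, Dilnoza, Ivan, Omar}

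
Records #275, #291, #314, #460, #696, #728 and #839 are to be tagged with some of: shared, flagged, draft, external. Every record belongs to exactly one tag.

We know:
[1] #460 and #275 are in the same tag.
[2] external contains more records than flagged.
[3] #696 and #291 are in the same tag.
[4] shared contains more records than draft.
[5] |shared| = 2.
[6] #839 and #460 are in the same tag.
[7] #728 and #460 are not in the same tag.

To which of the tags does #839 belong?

#839: external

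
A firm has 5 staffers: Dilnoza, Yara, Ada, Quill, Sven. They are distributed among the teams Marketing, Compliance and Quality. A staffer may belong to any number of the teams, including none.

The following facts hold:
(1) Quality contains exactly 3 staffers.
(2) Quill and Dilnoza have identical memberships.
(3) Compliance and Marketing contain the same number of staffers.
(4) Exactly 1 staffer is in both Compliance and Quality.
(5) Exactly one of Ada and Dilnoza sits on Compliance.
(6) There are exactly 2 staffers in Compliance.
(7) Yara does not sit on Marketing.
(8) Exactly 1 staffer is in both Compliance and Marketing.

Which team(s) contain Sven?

Sven: Marketing

From (7): Yara ∉ Marketing.
Suppose Sven ∉ Marketing: no assignment then satisfies all the clues, so Sven ∈ Marketing.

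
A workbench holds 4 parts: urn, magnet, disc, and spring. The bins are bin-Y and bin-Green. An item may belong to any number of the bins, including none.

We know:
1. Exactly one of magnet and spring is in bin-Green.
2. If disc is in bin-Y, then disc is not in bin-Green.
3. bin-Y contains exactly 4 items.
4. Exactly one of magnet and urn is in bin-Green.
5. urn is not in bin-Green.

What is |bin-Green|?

From (5): urn ∉ bin-Green.
(3): only 4 candidates remain for bin-Y, so all are in.
(4) (exactly one): magnet ∈ bin-Green.
(1) (exactly one): spring ∉ bin-Green.
(2): disc ∉ bin-Green.

1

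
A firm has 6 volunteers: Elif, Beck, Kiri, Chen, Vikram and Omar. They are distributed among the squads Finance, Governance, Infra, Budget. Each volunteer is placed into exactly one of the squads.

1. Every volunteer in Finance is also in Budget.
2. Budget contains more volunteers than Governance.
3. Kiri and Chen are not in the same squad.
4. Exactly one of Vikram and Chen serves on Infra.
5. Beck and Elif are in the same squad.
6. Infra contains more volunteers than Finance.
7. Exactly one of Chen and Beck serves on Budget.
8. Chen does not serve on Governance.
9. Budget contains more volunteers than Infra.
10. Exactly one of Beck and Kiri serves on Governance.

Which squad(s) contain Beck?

Beck: Budget

From (8): Chen ∉ Governance.
Suppose Beck ∈ Finance: no assignment then satisfies all the clues, so Beck ∉ Finance.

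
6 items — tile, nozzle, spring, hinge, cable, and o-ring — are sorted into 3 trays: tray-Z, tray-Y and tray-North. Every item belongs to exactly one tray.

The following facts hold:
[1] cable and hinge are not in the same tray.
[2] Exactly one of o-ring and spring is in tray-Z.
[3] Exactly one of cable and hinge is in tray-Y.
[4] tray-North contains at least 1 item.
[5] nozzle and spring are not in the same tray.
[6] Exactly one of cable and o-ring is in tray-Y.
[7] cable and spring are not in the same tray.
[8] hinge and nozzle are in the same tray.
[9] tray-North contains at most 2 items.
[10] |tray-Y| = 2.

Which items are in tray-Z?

tray-Z = {hinge, nozzle, o-ring}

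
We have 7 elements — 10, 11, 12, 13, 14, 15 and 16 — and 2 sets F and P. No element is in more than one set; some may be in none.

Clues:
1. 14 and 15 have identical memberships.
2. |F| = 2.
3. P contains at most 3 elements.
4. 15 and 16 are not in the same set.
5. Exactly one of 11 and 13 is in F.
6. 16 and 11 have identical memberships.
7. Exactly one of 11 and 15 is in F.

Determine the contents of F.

F = {11, 16}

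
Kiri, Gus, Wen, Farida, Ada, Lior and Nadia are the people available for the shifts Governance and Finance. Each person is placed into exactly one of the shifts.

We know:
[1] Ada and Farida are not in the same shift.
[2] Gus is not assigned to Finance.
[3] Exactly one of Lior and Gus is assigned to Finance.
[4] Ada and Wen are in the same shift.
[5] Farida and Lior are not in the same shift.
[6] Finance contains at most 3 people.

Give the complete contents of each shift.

From (2): Gus ∉ Finance.
(3) (exactly one): Lior ∈ Finance.
(5): Farida ∉ Finance.
Only one shift left: Gus ∈ Governance.
Only one shift left: Farida ∈ Governance.
(1): Ada ∉ Governance.
(4): Wen matches Ada: Wen ∉ Governance.
Only one shift left: Wen ∈ Finance.
Only one shift left: Ada ∈ Finance.
(6): Finance already has 3, so the rest are out.
Only one shift left: Kiri ∈ Governance.
Only one shift left: Nadia ∈ Governance.

Governance = {Farida, Gus, Kiri, Nadia}; Finance = {Ada, Lior, Wen}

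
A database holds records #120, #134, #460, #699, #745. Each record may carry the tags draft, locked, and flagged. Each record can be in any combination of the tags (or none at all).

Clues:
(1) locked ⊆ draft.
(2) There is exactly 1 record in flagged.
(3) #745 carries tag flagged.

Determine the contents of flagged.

flagged = {#745}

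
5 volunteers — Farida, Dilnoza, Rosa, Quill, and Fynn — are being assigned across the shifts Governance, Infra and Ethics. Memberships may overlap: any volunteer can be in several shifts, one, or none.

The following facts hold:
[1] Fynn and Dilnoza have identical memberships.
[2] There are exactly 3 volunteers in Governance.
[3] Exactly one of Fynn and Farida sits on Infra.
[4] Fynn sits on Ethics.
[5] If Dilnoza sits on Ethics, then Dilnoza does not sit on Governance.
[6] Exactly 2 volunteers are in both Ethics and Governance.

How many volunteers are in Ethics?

4

From (4): Fynn ∈ Ethics.
(1): Dilnoza matches Fynn: Dilnoza ∈ Ethics.
(5): Dilnoza ∉ Governance.
(1): Fynn matches Dilnoza: Fynn ∉ Governance.
(2): only 3 candidates remain for Governance, so all are in.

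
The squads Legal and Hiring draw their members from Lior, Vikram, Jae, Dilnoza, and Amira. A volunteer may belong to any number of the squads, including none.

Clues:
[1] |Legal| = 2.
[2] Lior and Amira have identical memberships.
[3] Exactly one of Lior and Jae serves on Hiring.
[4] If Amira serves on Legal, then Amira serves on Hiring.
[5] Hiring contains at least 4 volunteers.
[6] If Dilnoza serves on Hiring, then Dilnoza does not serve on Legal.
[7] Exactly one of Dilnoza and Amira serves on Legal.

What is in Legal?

Legal = {Amira, Lior}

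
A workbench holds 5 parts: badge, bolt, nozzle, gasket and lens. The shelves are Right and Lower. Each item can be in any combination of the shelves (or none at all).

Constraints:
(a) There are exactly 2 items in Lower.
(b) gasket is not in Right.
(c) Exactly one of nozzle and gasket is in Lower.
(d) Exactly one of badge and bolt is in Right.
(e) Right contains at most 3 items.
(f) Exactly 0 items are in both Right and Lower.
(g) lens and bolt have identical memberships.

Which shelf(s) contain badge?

badge: Lower

From (b): gasket ∉ Right.
Suppose badge ∈ Right: no assignment then satisfies all the clues, so badge ∉ Right.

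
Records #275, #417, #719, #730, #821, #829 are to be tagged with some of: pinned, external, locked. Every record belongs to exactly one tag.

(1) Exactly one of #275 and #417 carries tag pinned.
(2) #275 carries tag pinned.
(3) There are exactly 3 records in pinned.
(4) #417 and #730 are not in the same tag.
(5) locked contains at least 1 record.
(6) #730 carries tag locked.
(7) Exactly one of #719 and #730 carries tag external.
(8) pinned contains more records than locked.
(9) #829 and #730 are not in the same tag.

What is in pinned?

pinned = {#275, #821, #829}

From (2): #275 ∈ pinned.
From (6): #730 ∈ locked.
(1) (exactly one): #417 ∉ pinned.
(4): #417 ∉ locked.
(7) (exactly one): #719 ∈ external.
(9): #829 ∉ locked.
Only one tag left: #417 ∈ external.
(3): only 3 candidates remain for pinned, so all are in.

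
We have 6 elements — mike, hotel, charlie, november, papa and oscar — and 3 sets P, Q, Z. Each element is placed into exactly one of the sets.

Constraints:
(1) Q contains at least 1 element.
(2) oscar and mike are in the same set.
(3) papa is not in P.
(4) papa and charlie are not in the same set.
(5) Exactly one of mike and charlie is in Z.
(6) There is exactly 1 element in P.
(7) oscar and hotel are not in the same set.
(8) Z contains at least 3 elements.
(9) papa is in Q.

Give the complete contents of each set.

P = {charlie}; Q = {hotel, papa}; Z = {mike, november, oscar}

From (3): papa ∉ P.
From (9): papa ∈ Q.
(4): charlie ∉ Q.
Suppose mike ∈ P: no assignment then satisfies all the clues, so mike ∉ P.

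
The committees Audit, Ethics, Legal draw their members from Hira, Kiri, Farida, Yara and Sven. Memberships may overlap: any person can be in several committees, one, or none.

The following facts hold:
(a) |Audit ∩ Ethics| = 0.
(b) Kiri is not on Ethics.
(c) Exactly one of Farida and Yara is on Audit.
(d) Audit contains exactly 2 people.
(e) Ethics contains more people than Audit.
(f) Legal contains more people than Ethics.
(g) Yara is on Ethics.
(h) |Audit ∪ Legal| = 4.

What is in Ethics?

From (b): Kiri ∉ Ethics.
From (g): Yara ∈ Ethics.
Suppose Hira ∉ Ethics: no assignment then satisfies all the clues, so Hira ∈ Ethics.

Ethics = {Hira, Sven, Yara}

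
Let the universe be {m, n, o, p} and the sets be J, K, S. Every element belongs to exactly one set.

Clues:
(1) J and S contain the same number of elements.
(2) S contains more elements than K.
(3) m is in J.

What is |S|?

2

From (3): m ∈ J.
Suppose n ∈ K: no assignment then satisfies all the clues, so n ∉ K.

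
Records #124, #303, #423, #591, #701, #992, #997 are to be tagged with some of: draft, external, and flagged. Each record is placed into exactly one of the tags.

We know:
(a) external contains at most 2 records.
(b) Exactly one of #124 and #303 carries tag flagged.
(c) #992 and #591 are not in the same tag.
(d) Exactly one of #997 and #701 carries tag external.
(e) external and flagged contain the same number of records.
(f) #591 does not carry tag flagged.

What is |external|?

2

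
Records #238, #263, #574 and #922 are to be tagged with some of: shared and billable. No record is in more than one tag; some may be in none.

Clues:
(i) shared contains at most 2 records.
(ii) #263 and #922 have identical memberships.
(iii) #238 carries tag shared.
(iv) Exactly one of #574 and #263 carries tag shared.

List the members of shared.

shared = {#238, #574}

From (iii): #238 ∈ shared.
Suppose #263 ∈ shared: no assignment then satisfies all the clues, so #263 ∉ shared.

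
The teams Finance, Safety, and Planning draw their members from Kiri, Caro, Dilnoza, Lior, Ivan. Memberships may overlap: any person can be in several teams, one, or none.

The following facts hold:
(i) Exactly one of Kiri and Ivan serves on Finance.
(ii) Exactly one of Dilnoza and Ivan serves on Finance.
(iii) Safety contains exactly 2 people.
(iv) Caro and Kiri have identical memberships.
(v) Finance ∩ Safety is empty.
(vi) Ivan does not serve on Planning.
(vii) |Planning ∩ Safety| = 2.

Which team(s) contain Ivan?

Ivan: Finance

From (vi): Ivan ∉ Planning.
Suppose Ivan ∉ Finance: no assignment then satisfies all the clues, so Ivan ∈ Finance.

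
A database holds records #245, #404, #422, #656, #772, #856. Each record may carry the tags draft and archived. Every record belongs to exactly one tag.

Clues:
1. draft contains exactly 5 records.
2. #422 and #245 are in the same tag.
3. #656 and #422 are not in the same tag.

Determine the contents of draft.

draft = {#245, #404, #422, #772, #856}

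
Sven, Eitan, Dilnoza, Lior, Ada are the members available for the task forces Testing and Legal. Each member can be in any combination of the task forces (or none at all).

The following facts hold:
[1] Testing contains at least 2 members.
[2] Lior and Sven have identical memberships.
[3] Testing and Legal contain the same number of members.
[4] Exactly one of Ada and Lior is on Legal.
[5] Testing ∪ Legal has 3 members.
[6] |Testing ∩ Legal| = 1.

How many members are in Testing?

2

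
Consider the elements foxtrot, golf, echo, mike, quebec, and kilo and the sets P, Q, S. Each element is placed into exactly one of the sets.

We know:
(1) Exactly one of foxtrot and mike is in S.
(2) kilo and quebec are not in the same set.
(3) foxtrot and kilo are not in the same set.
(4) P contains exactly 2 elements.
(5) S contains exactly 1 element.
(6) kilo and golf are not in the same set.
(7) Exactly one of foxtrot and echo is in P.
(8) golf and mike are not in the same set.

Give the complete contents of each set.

P = {echo, kilo}; Q = {foxtrot, golf, quebec}; S = {mike}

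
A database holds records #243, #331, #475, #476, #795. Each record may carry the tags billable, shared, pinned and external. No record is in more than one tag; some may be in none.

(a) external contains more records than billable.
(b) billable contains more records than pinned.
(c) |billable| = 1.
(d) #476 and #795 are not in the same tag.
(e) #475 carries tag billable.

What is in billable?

billable = {#475}

From (e): #475 ∈ billable.
(c): billable already has 1, so the rest are out.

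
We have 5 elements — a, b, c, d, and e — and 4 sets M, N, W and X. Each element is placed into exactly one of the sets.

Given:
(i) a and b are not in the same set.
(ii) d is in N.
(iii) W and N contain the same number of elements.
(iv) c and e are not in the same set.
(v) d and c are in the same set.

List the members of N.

N = {c, d}

From (ii): d ∈ N.
(v): c matches d: c ∉ M.
(v): c matches d: c ∈ N.
(iv): e ∉ N.
Suppose a ∈ N: no assignment then satisfies all the clues, so a ∉ N.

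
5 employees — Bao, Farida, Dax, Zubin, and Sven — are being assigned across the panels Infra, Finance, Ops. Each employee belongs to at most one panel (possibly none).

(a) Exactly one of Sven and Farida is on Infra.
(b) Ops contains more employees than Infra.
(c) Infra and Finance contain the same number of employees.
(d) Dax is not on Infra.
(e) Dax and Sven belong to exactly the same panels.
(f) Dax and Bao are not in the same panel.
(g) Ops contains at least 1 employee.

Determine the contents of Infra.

Infra = {Farida}

From (d): Dax ∉ Infra.
(e): Sven matches Dax: Sven ∉ Infra.
(a) (exactly one): Farida ∈ Infra.
Suppose Bao ∈ Infra: no assignment then satisfies all the clues, so Bao ∉ Infra.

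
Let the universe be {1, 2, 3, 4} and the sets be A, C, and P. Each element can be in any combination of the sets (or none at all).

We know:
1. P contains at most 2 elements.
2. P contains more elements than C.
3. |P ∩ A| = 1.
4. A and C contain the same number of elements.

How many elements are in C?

1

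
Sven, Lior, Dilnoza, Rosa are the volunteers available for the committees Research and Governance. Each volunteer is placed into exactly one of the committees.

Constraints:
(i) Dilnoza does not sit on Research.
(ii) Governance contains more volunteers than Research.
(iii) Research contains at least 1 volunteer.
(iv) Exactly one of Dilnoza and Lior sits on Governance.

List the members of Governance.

Governance = {Dilnoza, Rosa, Sven}

From (i): Dilnoza ∉ Research.
Only one committee left: Dilnoza ∈ Governance.
(iv) (exactly one): Lior ∉ Governance.
Only one committee left: Lior ∈ Research.
Suppose Sven ∉ Governance: no assignment then satisfies all the clues, so Sven ∈ Governance.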